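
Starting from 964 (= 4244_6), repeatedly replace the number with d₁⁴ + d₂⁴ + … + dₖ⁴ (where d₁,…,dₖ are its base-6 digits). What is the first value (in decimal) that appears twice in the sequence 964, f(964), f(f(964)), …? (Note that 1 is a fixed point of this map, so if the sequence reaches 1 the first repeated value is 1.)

964 = (4,2,4,4)_6 → 4⁴ + 2⁴ + 4⁴ + 4⁴ = 256 + 16 + 256 + 256 = 784
784 = (3,3,4,4)_6 → 3⁴ + 3⁴ + 4⁴ + 4⁴ = 81 + 81 + 256 + 256 = 674
674 = (3,0,4,2)_6 → 3⁴ + 0⁴ + 4⁴ + 2⁴ = 81 + 0 + 256 + 16 = 353
353 = (1,3,4,5)_6 → 1⁴ + 3⁴ + 4⁴ + 5⁴ = 1 + 81 + 256 + 625 = 963
963 = (4,2,4,3)_6 → 4⁴ + 2⁴ + 4⁴ + 3⁴ = 256 + 16 + 256 + 81 = 609
609 = (2,4,5,3)_6 → 2⁴ + 4⁴ + 5⁴ + 3⁴ = 16 + 256 + 625 + 81 = 978
978 = (4,3,1,0)_6 → 4⁴ + 3⁴ + 1⁴ + 0⁴ = 256 + 81 + 1 + 0 = 338
338 = (1,3,2,2)_6 → 1⁴ + 3⁴ + 2⁴ + 2⁴ = 1 + 81 + 16 + 16 = 114
114 = (3,1,0)_6 → 3⁴ + 1⁴ + 0⁴ = 81 + 1 + 0 = 82
82 = (2,1,4)_6 → 2⁴ + 1⁴ + 4⁴ = 16 + 1 + 256 = 273
273 = (1,1,3,3)_6 → 1⁴ + 1⁴ + 3⁴ + 3⁴ = 1 + 1 + 81 + 81 = 164
164 = (4,3,2)_6 → 4⁴ + 3⁴ + 2⁴ = 256 + 81 + 16 = 353  — 353 already appeared earlier.

353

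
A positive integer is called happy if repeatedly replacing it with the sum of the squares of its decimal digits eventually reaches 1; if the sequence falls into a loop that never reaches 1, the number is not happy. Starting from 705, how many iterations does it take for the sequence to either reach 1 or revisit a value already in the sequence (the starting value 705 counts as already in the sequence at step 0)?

12

705 → 7² + 0² + 5² = 49 + 0 + 25 = 74
74 → 7² + 4² = 49 + 16 = 65
65 → 6² + 5² = 36 + 25 = 61
61 → 6² + 1² = 36 + 1 = 37
37 → 3² + 7² = 9 + 49 = 58
58 → 5² + 8² = 25 + 64 = 89
89 → 8² + 9² = 64 + 81 = 145
145 → 1² + 4² + 5² = 1 + 16 + 25 = 42
42 → 4² + 2² = 16 + 4 = 20
20 → 2² + 0² = 4 + 0 = 4
4 → 4² = 16
16 → 1² + 6² = 1 + 36 = 37  — 37 repeats.
That took 12 steps.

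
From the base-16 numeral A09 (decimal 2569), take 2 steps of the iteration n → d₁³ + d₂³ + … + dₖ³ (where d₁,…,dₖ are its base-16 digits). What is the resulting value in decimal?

1945

2569 = (10,0,9)_16 → 10³ + 0³ + 9³ = 1729
1729 = (6,12,1)_16 → 6³ + 12³ + 1³ = 1945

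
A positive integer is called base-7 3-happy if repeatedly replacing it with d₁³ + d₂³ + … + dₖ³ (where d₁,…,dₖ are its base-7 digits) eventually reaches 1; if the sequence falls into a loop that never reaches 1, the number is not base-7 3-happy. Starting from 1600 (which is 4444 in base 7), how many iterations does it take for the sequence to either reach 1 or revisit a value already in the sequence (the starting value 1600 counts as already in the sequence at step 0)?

1600 = (4,4,4,4)_7 → 4³ + 4³ + 4³ + 4³ = 256
256 = (5,1,4)_7 → 5³ + 1³ + 4³ = 190
190 = (3,6,1)_7 → 3³ + 6³ + 1³ = 244
244 = (4,6,6)_7 → 4³ + 6³ + 6³ = 496
496 = (1,3,0,6)_7 → 1³ + 3³ + 0³ + 6³ = 244  — 244 repeats.
That took 5 steps.

5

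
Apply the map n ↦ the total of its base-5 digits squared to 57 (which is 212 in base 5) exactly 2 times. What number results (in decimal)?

57 = (2,1,2)_5 → 2² + 1² + 2² = 9
9 = (1,4)_5 → 1² + 4² = 17

17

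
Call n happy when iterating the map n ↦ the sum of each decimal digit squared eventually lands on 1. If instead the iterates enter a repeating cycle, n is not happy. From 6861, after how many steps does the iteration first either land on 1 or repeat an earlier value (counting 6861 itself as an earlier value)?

6861 → 6² + 8² + 6² + 1² = 137
137 → 1² + 3² + 7² = 59
59 → 5² + 9² = 106
106 → 1² + 0² + 6² = 37
37 → 3² + 7² = 58
58 → 5² + 8² = 89
89 → 8² + 9² = 145
145 → 1² + 4² + 5² = 42
42 → 4² + 2² = 20
20 → 2² + 0² = 4
4 → 4² = 16
16 → 1² + 6² = 37  — 37 repeats.
That took 12 steps.

12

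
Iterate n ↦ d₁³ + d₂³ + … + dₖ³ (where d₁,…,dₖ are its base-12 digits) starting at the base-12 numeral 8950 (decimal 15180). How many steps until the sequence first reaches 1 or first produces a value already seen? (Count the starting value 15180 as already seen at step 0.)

12

15180 = (8,9,5,0)_12 → 8³ + 9³ + 5³ + 0³ = 1366
1366 = (9,5,10)_12 → 9³ + 5³ + 10³ = 1854
1854 = (1,0,10,6)_12 → 1³ + 0³ + 10³ + 6³ = 1217
1217 = (8,5,5)_12 → 8³ + 5³ + 5³ = 762
762 = (5,3,6)_12 → 5³ + 3³ + 6³ = 368
368 = (2,6,8)_12 → 2³ + 6³ + 8³ = 736
736 = (5,1,4)_12 → 5³ + 1³ + 4³ = 190
190 = (1,3,10)_12 → 1³ + 3³ + 10³ = 1028
1028 = (7,1,8)_12 → 7³ + 1³ + 8³ = 856
856 = (5,11,4)_12 → 5³ + 11³ + 4³ = 1520
1520 = (10,6,8)_12 → 10³ + 6³ + 8³ = 1728
1728 = (1,0,0,0)_12 → 1³ + 0³ + 0³ + 0³ = 1  — reached 1.
That took 12 steps.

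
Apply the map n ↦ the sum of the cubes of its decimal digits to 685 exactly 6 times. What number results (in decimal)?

685 → 6³ + 8³ + 5³ = 216 + 512 + 125 = 853
853 → 8³ + 5³ + 3³ = 512 + 125 + 27 = 664
664 → 6³ + 6³ + 4³ = 216 + 216 + 64 = 496
496 → 4³ + 9³ + 6³ = 64 + 729 + 216 = 1009
1009 → 1³ + 0³ + 0³ + 9³ = 1 + 0 + 0 + 729 = 730
730 → 7³ + 3³ + 0³ = 343 + 27 + 0 = 370

370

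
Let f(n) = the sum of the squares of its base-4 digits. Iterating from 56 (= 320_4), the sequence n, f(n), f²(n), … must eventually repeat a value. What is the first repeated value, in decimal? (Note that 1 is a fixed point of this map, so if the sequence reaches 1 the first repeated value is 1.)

1

56 = (3,2,0)_4 → 13
13 = (3,1)_4 → 10
10 = (2,2)_4 → 8
8 = (2,0)_4 → 4
4 = (1,0)_4 → 1  — reached the fixed point 1.
1 → 1, so 1 is the first repeated value.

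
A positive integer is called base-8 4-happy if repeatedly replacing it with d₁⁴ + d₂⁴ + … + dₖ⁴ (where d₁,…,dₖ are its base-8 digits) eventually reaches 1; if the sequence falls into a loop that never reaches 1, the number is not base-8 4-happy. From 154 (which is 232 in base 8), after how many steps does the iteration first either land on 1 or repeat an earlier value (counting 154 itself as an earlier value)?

154 = (2,3,2)_8 → 2⁴ + 3⁴ + 2⁴ = 113
113 = (1,6,1)_8 → 1⁴ + 6⁴ + 1⁴ = 1298
1298 = (2,4,2,2)_8 → 2⁴ + 4⁴ + 2⁴ + 2⁴ = 304
304 = (4,6,0)_8 → 4⁴ + 6⁴ + 0⁴ = 1552
1552 = (3,0,2,0)_8 → 3⁴ + 0⁴ + 2⁴ + 0⁴ = 97
97 = (1,4,1)_8 → 1⁴ + 4⁴ + 1⁴ = 258
258 = (4,0,2)_8 → 4⁴ + 0⁴ + 2⁴ = 272
272 = (4,2,0)_8 → 4⁴ + 2⁴ + 0⁴ = 272  — 272 repeats.
That took 8 steps.

8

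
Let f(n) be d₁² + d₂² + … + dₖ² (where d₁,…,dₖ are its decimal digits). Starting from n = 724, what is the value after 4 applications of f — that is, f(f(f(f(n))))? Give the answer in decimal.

26

724 → 7² + 2² + 4² = 49 + 4 + 16 = 69
69 → 6² + 9² = 36 + 81 = 117
117 → 1² + 1² + 7² = 1 + 1 + 49 = 51
51 → 5² + 1² = 25 + 1 = 26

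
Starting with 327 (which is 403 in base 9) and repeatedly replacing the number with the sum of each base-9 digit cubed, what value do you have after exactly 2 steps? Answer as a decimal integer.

3

327 = (4,0,3)_9 → 4³ + 0³ + 3³ = 91
91 = (1,1,1)_9 → 1³ + 1³ + 1³ = 3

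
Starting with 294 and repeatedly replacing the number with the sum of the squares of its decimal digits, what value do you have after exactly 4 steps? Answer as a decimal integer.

16

294 → 2² + 9² + 4² = 4 + 81 + 16 = 101
101 → 1² + 0² + 1² = 1 + 0 + 1 = 2
2 → 2² = 4
4 → 4² = 16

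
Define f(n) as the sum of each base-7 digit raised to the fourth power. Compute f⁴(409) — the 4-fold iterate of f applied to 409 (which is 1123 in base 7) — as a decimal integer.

2593

409 = (1,1,2,3)_7 → 1⁴ + 1⁴ + 2⁴ + 3⁴ = 99
99 = (2,0,1)_7 → 2⁴ + 0⁴ + 1⁴ = 17
17 = (2,3)_7 → 2⁴ + 3⁴ = 97
97 = (1,6,6)_7 → 1⁴ + 6⁴ + 6⁴ = 2593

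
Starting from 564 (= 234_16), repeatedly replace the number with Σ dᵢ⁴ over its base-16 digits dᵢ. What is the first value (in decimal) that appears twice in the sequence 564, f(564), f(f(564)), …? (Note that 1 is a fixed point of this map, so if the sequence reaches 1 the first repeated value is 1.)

564 = (2,3,4)_16 → 2⁴ + 3⁴ + 4⁴ = 353
353 = (1,6,1)_16 → 1⁴ + 6⁴ + 1⁴ = 1298
1298 = (5,1,2)_16 → 5⁴ + 1⁴ + 2⁴ = 642
642 = (2,8,2)_16 → 2⁴ + 8⁴ + 2⁴ = 4128
4128 = (1,0,2,0)_16 → 1⁴ + 0⁴ + 2⁴ + 0⁴ = 17
17 = (1,1)_16 → 1⁴ + 1⁴ = 2
2 = (2)_16 → 2⁴ = 16
16 = (1,0)_16 → 1⁴ + 0⁴ = 1  — reached the fixed point 1.
1 → 1, so 1 is the first repeated value.

1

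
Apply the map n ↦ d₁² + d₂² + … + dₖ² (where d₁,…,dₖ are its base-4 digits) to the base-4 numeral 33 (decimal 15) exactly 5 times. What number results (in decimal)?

1

15 = (3,3)_4 → 3² + 3² = 18
18 = (1,0,2)_4 → 1² + 0² + 2² = 5
5 = (1,1)_4 → 1² + 1² = 2
2 = (2)_4 → 2² = 4
4 = (1,0)_4 → 1² + 0² = 1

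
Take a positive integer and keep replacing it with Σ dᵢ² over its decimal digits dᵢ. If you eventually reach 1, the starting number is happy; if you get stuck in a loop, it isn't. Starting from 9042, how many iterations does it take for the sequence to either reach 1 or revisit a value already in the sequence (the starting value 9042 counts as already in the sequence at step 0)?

9042 → 101
101 → 2
2 → 4
4 → 16
16 → 37
37 → 58
58 → 89
89 → 145
145 → 42
42 → 20
20 → 4  — 4 repeats.
That took 11 steps.

11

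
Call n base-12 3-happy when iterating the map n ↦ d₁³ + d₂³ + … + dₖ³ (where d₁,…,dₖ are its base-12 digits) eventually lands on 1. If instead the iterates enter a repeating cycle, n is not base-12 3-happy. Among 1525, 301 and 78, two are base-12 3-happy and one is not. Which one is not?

1525: 1525 → 1344 → 793 → 342 → 288 → 8 → 512 → 755 → 1464 → 1008 → 343 → 415 → 1351 → 1136 → 1855 → 1344  — repeats 1344 (not base-12 3-happy)
301: 301 → 10 → 1000 → 1611 → 1366 → 1854 → 1217 → 762 → 368 → 736 → 190 → 1028 → 856 → 1520 → 1728 → 1  — reaches 1 (base-12 3-happy)
78: 78 → 432 → 27 → 35 → 1339 → 1099 → 1029 → 1073 → 593 → 190 → 1028 → 856 → 1520 → 1728 → 1  — reaches 1 (base-12 3-happy)

1525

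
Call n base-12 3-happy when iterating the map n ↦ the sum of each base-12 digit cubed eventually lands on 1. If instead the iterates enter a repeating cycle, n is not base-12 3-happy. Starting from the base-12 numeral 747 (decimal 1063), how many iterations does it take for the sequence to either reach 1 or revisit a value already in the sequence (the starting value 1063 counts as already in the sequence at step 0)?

1063 = (7,4,7)_12 → 7³ + 4³ + 7³ = 750
750 = (5,2,6)_12 → 5³ + 2³ + 6³ = 349
349 = (2,5,1)_12 → 2³ + 5³ + 1³ = 134
134 = (11,2)_12 → 11³ + 2³ = 1339
1339 = (9,3,7)_12 → 9³ + 3³ + 7³ = 1099
1099 = (7,7,7)_12 → 7³ + 7³ + 7³ = 1029
1029 = (7,1,9)_12 → 7³ + 1³ + 9³ = 1073
1073 = (7,5,5)_12 → 7³ + 5³ + 5³ = 593
593 = (4,1,5)_12 → 4³ + 1³ + 5³ = 190
190 = (1,3,10)_12 → 1³ + 3³ + 10³ = 1028
1028 = (7,1,8)_12 → 7³ + 1³ + 8³ = 856
856 = (5,11,4)_12 → 5³ + 11³ + 4³ = 1520
1520 = (10,6,8)_12 → 10³ + 6³ + 8³ = 1728
1728 = (1,0,0,0)_12 → 1³ + 0³ + 0³ + 0³ = 1  — reached 1.
That took 14 steps.

14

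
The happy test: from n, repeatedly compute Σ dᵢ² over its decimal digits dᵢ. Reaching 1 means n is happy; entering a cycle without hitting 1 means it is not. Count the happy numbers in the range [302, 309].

302: 302 → 13 → 10 → 1  (reaches 1)
303: 303 → 18 → 65 → 61 → 37 → 58 → 89 → 145 → 42 → 20 → 4 → 16 → 37  (repeats 37)
304: 304 → 25 → 29 → 85 → 89 → 145 → 42 → 20 → 4 → 16 → 37 → 58 → 89  (repeats 89)
305: 305 → 34 → 25 → 29 → 85 → 89 → 145 → 42 → 20 → 4 → 16 → 37 → 58 → 89  (repeats 89)
306: 306 → 45 → 41 → 17 → 50 → 25 → 29 → 85 → 89 → 145 → 42 → 20 → 4 → 16 → 37 → 58 → 89  (repeats 89)
307: 307 → 58 → 89 → 145 → 42 → 20 → 4 → 16 → 37 → 58  (repeats 58)
308: 308 → 73 → 58 → 89 → 145 → 42 → 20 → 4 → 16 → 37 → 58  (repeats 58)
309: 309 → 90 → 81 → 65 → 61 → 37 → 58 → 89 → 145 → 42 → 20 → 4 → 16 → 37  (repeats 37)
happy: 302

1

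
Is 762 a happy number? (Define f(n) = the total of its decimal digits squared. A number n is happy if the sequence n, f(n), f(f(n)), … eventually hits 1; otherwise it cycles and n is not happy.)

762 → 7² + 6² + 2² = 49 + 36 + 4 = 89
89 → 8² + 9² = 64 + 81 = 145
145 → 1² + 4² + 5² = 1 + 16 + 25 = 42
42 → 4² + 2² = 16 + 4 = 20
20 → 2² + 0² = 4 + 0 = 4
4 → 4² = 16
16 → 1² + 6² = 1 + 36 = 37
37 → 3² + 7² = 9 + 49 = 58
58 → 5² + 8² = 25 + 64 = 89  — 89 already seen; the sequence cycles without reaching 1.

not happy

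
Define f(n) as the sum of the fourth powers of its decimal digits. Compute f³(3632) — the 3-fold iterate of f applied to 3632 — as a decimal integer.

3632 → 3⁴ + 6⁴ + 3⁴ + 2⁴ = 1474
1474 → 1⁴ + 4⁴ + 7⁴ + 4⁴ = 2914
2914 → 2⁴ + 9⁴ + 1⁴ + 4⁴ = 6834

6834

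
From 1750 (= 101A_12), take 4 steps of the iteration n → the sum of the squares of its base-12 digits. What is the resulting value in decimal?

1750 = (1,0,1,10)_12 → 1² + 0² + 1² + 10² = 102
102 = (8,6)_12 → 8² + 6² = 100
100 = (8,4)_12 → 8² + 4² = 80
80 = (6,8)_12 → 6² + 8² = 100

100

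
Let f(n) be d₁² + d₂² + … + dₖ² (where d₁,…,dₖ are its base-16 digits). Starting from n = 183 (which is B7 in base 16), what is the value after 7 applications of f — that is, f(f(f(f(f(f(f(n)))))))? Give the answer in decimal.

85

183 = (11,7)_16 → 11² + 7² = 121 + 49 = 170
170 = (10,10)_16 → 10² + 10² = 100 + 100 = 200
200 = (12,8)_16 → 12² + 8² = 144 + 64 = 208
208 = (13,0)_16 → 13² + 0² = 169 + 0 = 169
169 = (10,9)_16 → 10² + 9² = 100 + 81 = 181
181 = (11,5)_16 → 11² + 5² = 121 + 25 = 146
146 = (9,2)_16 → 9² + 2² = 81 + 4 = 85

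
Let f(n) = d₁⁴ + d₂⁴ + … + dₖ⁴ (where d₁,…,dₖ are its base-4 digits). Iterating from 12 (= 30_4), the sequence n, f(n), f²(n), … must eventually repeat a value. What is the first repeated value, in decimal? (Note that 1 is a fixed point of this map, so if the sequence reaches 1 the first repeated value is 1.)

12 = (3,0)_4 → 3⁴ + 0⁴ = 81
81 = (1,1,0,1)_4 → 1⁴ + 1⁴ + 0⁴ + 1⁴ = 3
3 = (3)_4 → 3⁴ = 81  — 81 already appeared earlier.

81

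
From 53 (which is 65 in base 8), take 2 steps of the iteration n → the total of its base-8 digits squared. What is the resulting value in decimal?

74

53 = (6,5)_8 → 6² + 5² = 61
61 = (7,5)_8 → 7² + 5² = 74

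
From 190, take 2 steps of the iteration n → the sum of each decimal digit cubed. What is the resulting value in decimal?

190 → 1³ + 9³ + 0³ = 1 + 729 + 0 = 730
730 → 7³ + 3³ + 0³ = 343 + 27 + 0 = 370

370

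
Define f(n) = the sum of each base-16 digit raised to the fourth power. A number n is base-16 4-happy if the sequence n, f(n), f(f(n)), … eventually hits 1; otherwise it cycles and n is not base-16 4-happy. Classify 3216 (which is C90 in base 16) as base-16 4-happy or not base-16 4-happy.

3216 = (12,9,0)_16 → 12⁴ + 9⁴ + 0⁴ = 20736 + 6561 + 0 = 27297
27297 = (6,10,10,1)_16 → 6⁴ + 10⁴ + 10⁴ + 1⁴ = 1296 + 10000 + 10000 + 1 = 21297
21297 = (5,3,3,1)_16 → 5⁴ + 3⁴ + 3⁴ + 1⁴ = 625 + 81 + 81 + 1 = 788
788 = (3,1,4)_16 → 3⁴ + 1⁴ + 4⁴ = 81 + 1 + 256 = 338
338 = (1,5,2)_16 → 1⁴ + 5⁴ + 2⁴ = 1 + 625 + 16 = 642
642 = (2,8,2)_16 → 2⁴ + 8⁴ + 2⁴ = 16 + 4096 + 16 = 4128
4128 = (1,0,2,0)_16 → 1⁴ + 0⁴ + 2⁴ + 0⁴ = 1 + 0 + 16 + 0 = 17
17 = (1,1)_16 → 1⁴ + 1⁴ = 1 + 1 = 2
2 = (2)_16 → 2⁴ = 16
16 = (1,0)_16 → 1⁴ + 0⁴ = 1 + 0 = 1  — reached 1.

base-16 4-happy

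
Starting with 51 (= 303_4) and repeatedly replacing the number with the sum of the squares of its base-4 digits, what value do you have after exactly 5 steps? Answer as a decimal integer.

1

51 = (3,0,3)_4 → 3² + 0² + 3² = 9 + 0 + 9 = 18
18 = (1,0,2)_4 → 1² + 0² + 2² = 1 + 0 + 4 = 5
5 = (1,1)_4 → 1² + 1² = 1 + 1 = 2
2 = (2)_4 → 2² = 4
4 = (1,0)_4 → 1² + 0² = 1 + 0 = 1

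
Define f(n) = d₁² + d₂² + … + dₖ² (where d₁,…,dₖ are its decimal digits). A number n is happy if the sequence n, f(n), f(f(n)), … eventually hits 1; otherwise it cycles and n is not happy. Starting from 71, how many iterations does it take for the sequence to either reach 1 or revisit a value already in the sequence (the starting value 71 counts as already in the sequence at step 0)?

71 → 7² + 1² = 50
50 → 5² + 0² = 25
25 → 2² + 5² = 29
29 → 2² + 9² = 85
85 → 8² + 5² = 89
89 → 8² + 9² = 145
145 → 1² + 4² + 5² = 42
42 → 4² + 2² = 20
20 → 2² + 0² = 4
4 → 4² = 16
16 → 1² + 6² = 37
37 → 3² + 7² = 58
58 → 5² + 8² = 89  — 89 repeats.
That took 13 steps.

13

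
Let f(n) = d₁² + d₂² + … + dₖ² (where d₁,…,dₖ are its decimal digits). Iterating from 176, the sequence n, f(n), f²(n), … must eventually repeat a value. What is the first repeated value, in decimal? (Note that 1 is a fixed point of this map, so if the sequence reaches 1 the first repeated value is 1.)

1

176 → 1² + 7² + 6² = 1 + 49 + 36 = 86
86 → 8² + 6² = 64 + 36 = 100
100 → 1² + 0² + 0² = 1 + 0 + 0 = 1  — reached the fixed point 1.
1 → 1, so 1 is the first repeated value.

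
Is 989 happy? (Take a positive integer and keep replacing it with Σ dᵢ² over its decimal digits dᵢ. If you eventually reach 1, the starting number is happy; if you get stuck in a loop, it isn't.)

989 → 9² + 8² + 9² = 81 + 64 + 81 = 226
226 → 2² + 2² + 6² = 4 + 4 + 36 = 44
44 → 4² + 4² = 16 + 16 = 32
32 → 3² + 2² = 9 + 4 = 13
13 → 1² + 3² = 1 + 9 = 10
10 → 1² + 0² = 1 + 0 = 1  — reached 1.

happy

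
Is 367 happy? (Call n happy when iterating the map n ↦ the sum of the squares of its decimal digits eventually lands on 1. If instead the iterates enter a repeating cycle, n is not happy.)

367 → 3² + 6² + 7² = 94
94 → 9² + 4² = 97
97 → 9² + 7² = 130
130 → 1² + 3² + 0² = 10
10 → 1² + 0² = 1  — reached 1.

happy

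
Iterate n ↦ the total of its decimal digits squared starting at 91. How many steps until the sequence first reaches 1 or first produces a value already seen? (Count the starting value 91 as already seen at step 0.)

4

91 → 9² + 1² = 81 + 1 = 82
82 → 8² + 2² = 64 + 4 = 68
68 → 6² + 8² = 36 + 64 = 100
100 → 1² + 0² + 0² = 1 + 0 + 0 = 1  — reached 1.
That took 4 steps.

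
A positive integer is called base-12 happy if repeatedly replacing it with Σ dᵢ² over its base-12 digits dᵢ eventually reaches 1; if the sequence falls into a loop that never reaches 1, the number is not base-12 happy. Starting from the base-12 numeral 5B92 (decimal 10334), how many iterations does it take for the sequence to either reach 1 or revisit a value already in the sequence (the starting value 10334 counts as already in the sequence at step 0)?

7

10334 = (5,11,9,2)_12 → 5² + 11² + 9² + 2² = 231
231 = (1,7,3)_12 → 1² + 7² + 3² = 59
59 = (4,11)_12 → 4² + 11² = 137
137 = (11,5)_12 → 11² + 5² = 146
146 = (1,0,2)_12 → 1² + 0² + 2² = 5
5 = (5)_12 → 5² = 25
25 = (2,1)_12 → 2² + 1² = 5  — 5 repeats.
That took 7 steps.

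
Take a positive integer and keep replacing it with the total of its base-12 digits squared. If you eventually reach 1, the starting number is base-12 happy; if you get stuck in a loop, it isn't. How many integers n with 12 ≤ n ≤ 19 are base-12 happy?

12: 12 → 1  — base-12 happy
13: 13 → 2 → 4 → 16 → 17 → 26 → 8 → 64 → 41 → 34 → 104 → 128 → 164 → 66 → 61 → 26  — not base-12 happy
14: 14 → 5 → 25 → 5  — not base-12 happy
15: 15 → 10 → 100 → 80 → 100  — not base-12 happy
16: 16 → 17 → 26 → 8 → 64 → 41 → 34 → 104 → 128 → 164 → 66 → 61 → 26  — not base-12 happy
17: 17 → 26 → 8 → 64 → 41 → 34 → 104 → 128 → 164 → 66 → 61 → 26  — not base-12 happy
18: 18 → 37 → 10 → 100 → 80 → 100  — not base-12 happy
19: 19 → 50 → 20 → 65 → 50  — not base-12 happy
base-12 happy: 12

1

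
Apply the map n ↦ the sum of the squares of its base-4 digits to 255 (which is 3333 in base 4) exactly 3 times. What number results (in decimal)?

255 = (3,3,3,3)_4 → 3² + 3² + 3² + 3² = 9 + 9 + 9 + 9 = 36
36 = (2,1,0)_4 → 2² + 1² + 0² = 4 + 1 + 0 = 5
5 = (1,1)_4 → 1² + 1² = 1 + 1 = 2

2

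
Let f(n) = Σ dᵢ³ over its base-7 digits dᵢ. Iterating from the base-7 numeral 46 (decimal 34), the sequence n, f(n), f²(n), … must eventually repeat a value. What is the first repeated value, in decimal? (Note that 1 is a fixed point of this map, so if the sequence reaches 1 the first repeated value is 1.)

250

34 = (4,6)_7 → 4³ + 6³ = 280
280 = (5,5,0)_7 → 5³ + 5³ + 0³ = 250
250 = (5,0,5)_7 → 5³ + 0³ + 5³ = 250  — 250 already appeared earlier.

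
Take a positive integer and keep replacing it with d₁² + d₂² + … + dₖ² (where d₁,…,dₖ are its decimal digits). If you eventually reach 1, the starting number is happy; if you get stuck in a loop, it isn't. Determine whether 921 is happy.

happy

921 → 9² + 2² + 1² = 81 + 4 + 1 = 86
86 → 8² + 6² = 64 + 36 = 100
100 → 1² + 0² + 0² = 1 + 0 + 0 = 1  — reached 1.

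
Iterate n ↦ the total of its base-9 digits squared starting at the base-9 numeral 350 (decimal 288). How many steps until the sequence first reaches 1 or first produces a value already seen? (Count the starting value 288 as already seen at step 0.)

288 = (3,5,0)_9 → 3² + 5² + 0² = 9 + 25 + 0 = 34
34 = (3,7)_9 → 3² + 7² = 9 + 49 = 58
58 = (6,4)_9 → 6² + 4² = 36 + 16 = 52
52 = (5,7)_9 → 5² + 7² = 25 + 49 = 74
74 = (8,2)_9 → 8² + 2² = 64 + 4 = 68
68 = (7,5)_9 → 7² + 5² = 49 + 25 = 74  — 74 repeats.
That took 6 steps.

6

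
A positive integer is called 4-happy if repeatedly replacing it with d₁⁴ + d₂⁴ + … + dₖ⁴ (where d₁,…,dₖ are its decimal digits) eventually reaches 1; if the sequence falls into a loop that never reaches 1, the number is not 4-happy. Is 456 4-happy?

456 → 2177
2177 → 4819
4819 → 10914
10914 → 6819
6819 → 11954
11954 → 7444
7444 → 3169
3169 → 7939
7939 → 15604
15604 → 2178
2178 → 6514
6514 → 2178  — 2178 already seen; the sequence cycles without reaching 1.

not 4-happy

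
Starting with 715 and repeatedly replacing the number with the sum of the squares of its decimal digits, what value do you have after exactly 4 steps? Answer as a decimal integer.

715 → 7² + 1² + 5² = 49 + 1 + 25 = 75
75 → 7² + 5² = 49 + 25 = 74
74 → 7² + 4² = 49 + 16 = 65
65 → 6² + 5² = 36 + 25 = 61

61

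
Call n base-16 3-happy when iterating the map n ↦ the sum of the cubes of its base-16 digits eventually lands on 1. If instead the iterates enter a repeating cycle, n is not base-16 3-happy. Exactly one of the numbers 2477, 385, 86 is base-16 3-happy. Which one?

2477: 2477 → 3926 → 3716 → 3320 → 5615 → 6245 → 854 → 368 → 344 → 638 → 3095 → 2072 → 1025 → 65 → 65  — repeats 65 (not base-16 3-happy)
385: 385 → 514 → 16 → 1  — reaches 1 (base-16 3-happy)
86: 86 → 341 → 251 → 4706 → 233 → 3473 → 2927 → 4922 → 1055 → 3440 → 2540 → 5201 → 191 → 4706  — repeats 4706 (not base-16 3-happy)

385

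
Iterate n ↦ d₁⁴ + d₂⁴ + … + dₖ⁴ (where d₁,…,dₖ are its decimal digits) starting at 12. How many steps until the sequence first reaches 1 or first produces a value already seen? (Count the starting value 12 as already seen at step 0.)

5

12 → 1⁴ + 2⁴ = 17
17 → 1⁴ + 7⁴ = 2402
2402 → 2⁴ + 4⁴ + 0⁴ + 2⁴ = 288
288 → 2⁴ + 8⁴ + 8⁴ = 8208
8208 → 8⁴ + 2⁴ + 0⁴ + 8⁴ = 8208  — 8208 repeats.
That took 5 steps.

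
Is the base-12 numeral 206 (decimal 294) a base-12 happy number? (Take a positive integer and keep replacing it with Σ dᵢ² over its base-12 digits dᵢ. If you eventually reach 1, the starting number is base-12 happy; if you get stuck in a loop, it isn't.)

not base-12 happy

294 = (2,0,6)_12 → 2² + 0² + 6² = 4 + 0 + 36 = 40
40 = (3,4)_12 → 3² + 4² = 9 + 16 = 25
25 = (2,1)_12 → 2² + 1² = 4 + 1 = 5
5 = (5)_12 → 5² = 25  — 25 already seen; the sequence cycles without reaching 1.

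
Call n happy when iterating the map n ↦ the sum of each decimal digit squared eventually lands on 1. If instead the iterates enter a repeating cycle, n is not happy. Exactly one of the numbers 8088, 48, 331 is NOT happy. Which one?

8088: 8088 → 192 → 86 → 100 → 1  — reaches 1 (happy)
48: 48 → 80 → 64 → 52 → 29 → 85 → 89 → 145 → 42 → 20 → 4 → 16 → 37 → 58 → 89  — repeats 89 (not happy)
331: 331 → 19 → 82 → 68 → 100 → 1  — reaches 1 (happy)

48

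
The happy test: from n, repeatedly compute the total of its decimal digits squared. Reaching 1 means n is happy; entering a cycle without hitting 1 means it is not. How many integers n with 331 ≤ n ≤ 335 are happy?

1

331: 331 → 19 → 82 → 68 → 100 → 1  (reaches 1)
332: 332 → 22 → 8 → 64 → 52 → 29 → 85 → 89 → 145 → 42 → 20 → 4 → 16 → 37 → 58 → 89  (repeats 89)
333: 333 → 27 → 53 → 34 → 25 → 29 → 85 → 89 → 145 → 42 → 20 → 4 → 16 → 37 → 58 → 89  (repeats 89)
334: 334 → 34 → 25 → 29 → 85 → 89 → 145 → 42 → 20 → 4 → 16 → 37 → 58 → 89  (repeats 89)
335: 335 → 43 → 25 → 29 → 85 → 89 → 145 → 42 → 20 → 4 → 16 → 37 → 58 → 89  (repeats 89)
happy: 331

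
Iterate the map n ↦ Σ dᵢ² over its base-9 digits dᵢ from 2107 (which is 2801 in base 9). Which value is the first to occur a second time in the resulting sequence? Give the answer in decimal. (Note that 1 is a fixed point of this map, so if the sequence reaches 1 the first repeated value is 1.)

2107 = (2,8,0,1)_9 → 2² + 8² + 0² + 1² = 4 + 64 + 0 + 1 = 69
69 = (7,6)_9 → 7² + 6² = 49 + 36 = 85
85 = (1,0,4)_9 → 1² + 0² + 4² = 1 + 0 + 16 = 17
17 = (1,8)_9 → 1² + 8² = 1 + 64 = 65
65 = (7,2)_9 → 7² + 2² = 49 + 4 = 53
53 = (5,8)_9 → 5² + 8² = 25 + 64 = 89
89 = (1,0,8)_9 → 1² + 0² + 8² = 1 + 0 + 64 = 65  — 65 already appeared earlier.

65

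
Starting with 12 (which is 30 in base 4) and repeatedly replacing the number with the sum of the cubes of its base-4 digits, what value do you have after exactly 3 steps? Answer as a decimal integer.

9

12 = (3,0)_4 → 3³ + 0³ = 27
27 = (1,2,3)_4 → 1³ + 2³ + 3³ = 36
36 = (2,1,0)_4 → 2³ + 1³ + 0³ = 9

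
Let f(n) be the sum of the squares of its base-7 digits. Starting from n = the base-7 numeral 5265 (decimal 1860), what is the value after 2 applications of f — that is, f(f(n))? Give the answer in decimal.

1860 = (5,2,6,5)_7 → 5² + 2² + 6² + 5² = 90
90 = (1,5,6)_7 → 1² + 5² + 6² = 62

62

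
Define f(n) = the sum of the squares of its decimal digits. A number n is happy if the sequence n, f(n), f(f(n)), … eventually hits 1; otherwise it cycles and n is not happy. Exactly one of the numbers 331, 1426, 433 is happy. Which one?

331

331: 331 → 19 → 82 → 68 → 100 → 1  — reaches 1 (happy)
1426: 1426 → 57 → 74 → 65 → 61 → 37 → 58 → 89 → 145 → 42 → 20 → 4 → 16 → 37  — repeats 37 (not happy)
433: 433 → 34 → 25 → 29 → 85 → 89 → 145 → 42 → 20 → 4 → 16 → 37 → 58 → 89  — repeats 89 (not happy)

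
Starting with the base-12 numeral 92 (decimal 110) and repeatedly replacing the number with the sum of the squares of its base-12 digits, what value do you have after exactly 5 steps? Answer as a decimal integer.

110 = (9,2)_12 → 9² + 2² = 85
85 = (7,1)_12 → 7² + 1² = 50
50 = (4,2)_12 → 4² + 2² = 20
20 = (1,8)_12 → 1² + 8² = 65
65 = (5,5)_12 → 5² + 5² = 50

50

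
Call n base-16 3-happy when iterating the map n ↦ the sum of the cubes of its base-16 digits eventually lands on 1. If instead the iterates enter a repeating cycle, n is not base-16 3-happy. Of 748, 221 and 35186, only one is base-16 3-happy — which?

748

748: 748 → 4480 → 514 → 16 → 1  — reaches 1 (base-16 3-happy)
221: 221 → 4394 → 1010 → 3410 → 2330 → 1730 → 1952 → 1343 → 3527 → 4268 → 2729 → 2729  — repeats 2729 (not base-16 3-happy)
35186: 35186 → 1592 → 755 → 3410 → 2330 → 1730 → 1952 → 1343 → 3527 → 4268 → 2729 → 2729  — repeats 2729 (not base-16 3-happy)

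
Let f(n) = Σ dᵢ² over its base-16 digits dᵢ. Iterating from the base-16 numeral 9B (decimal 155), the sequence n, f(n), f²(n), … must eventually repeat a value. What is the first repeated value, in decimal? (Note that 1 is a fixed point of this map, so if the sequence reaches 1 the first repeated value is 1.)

155 = (9,11)_16 → 202
202 = (12,10)_16 → 244
244 = (15,4)_16 → 241
241 = (15,1)_16 → 226
226 = (14,2)_16 → 200
200 = (12,8)_16 → 208
208 = (13,0)_16 → 169
169 = (10,9)_16 → 181
181 = (11,5)_16 → 146
146 = (9,2)_16 → 85
85 = (5,5)_16 → 50
50 = (3,2)_16 → 13
13 = (13)_16 → 169  — 169 already appeared earlier.

169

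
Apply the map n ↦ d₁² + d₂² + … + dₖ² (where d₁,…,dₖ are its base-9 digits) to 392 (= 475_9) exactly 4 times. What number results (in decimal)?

16

392 = (4,7,5)_9 → 4² + 7² + 5² = 90
90 = (1,1,0)_9 → 1² + 1² + 0² = 2
2 = (2)_9 → 2² = 4
4 = (4)_9 → 4² = 16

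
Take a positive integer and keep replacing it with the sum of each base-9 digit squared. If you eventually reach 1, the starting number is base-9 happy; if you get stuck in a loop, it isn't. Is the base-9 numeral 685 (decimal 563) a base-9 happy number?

base-9 happy

563 = (6,8,5)_9 → 6² + 8² + 5² = 125
125 = (1,4,8)_9 → 1² + 4² + 8² = 81
81 = (1,0,0)_9 → 1² + 0² + 0² = 1  — reached 1.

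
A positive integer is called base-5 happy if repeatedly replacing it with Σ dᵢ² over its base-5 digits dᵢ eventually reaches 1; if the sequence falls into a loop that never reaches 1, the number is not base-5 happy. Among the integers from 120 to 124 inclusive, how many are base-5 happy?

2

120: 120 → 32 → 6 → 2 → 4 → 16 → 10 → 4  — not base-5 happy
121: 121 → 33 → 11 → 5 → 1  — base-5 happy
122: 122 → 36 → 6 → 2 → 4 → 16 → 10 → 4  — not base-5 happy
123: 123 → 41 → 11 → 5 → 1  — base-5 happy
124: 124 → 48 → 26 → 2 → 4 → 16 → 10 → 4  — not base-5 happy
base-5 happy: 121, 123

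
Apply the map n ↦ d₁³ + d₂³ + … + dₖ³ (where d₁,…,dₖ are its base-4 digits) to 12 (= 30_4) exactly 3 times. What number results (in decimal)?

12 = (3,0)_4 → 27
27 = (1,2,3)_4 → 36
36 = (2,1,0)_4 → 9

9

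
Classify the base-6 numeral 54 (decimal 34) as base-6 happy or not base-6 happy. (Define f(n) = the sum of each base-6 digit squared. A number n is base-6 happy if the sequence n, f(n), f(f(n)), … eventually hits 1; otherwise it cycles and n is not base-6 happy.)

34 = (5,4)_6 → 5² + 4² = 41
41 = (1,0,5)_6 → 1² + 0² + 5² = 26
26 = (4,2)_6 → 4² + 2² = 20
20 = (3,2)_6 → 3² + 2² = 13
13 = (2,1)_6 → 2² + 1² = 5
5 = (5)_6 → 5² = 25
25 = (4,1)_6 → 4² + 1² = 17
17 = (2,5)_6 → 2² + 5² = 29
29 = (4,5)_6 → 4² + 5² = 41  — 41 already seen; the sequence cycles without reaching 1.

not base-6 happy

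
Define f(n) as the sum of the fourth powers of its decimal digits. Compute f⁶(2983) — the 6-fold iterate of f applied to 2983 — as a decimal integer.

2983 → 2⁴ + 9⁴ + 8⁴ + 3⁴ = 10754
10754 → 1⁴ + 0⁴ + 7⁴ + 5⁴ + 4⁴ = 3283
3283 → 3⁴ + 2⁴ + 8⁴ + 3⁴ = 4274
4274 → 4⁴ + 2⁴ + 7⁴ + 4⁴ = 2929
2929 → 2⁴ + 9⁴ + 2⁴ + 9⁴ = 13154
13154 → 1⁴ + 3⁴ + 1⁴ + 5⁴ + 4⁴ = 964

964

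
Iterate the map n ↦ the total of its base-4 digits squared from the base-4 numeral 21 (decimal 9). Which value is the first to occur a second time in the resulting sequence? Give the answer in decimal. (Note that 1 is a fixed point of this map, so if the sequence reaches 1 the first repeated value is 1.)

9 = (2,1)_4 → 2² + 1² = 5
5 = (1,1)_4 → 1² + 1² = 2
2 = (2)_4 → 2² = 4
4 = (1,0)_4 → 1² + 0² = 1  — reached the fixed point 1.
1 → 1, so 1 is the first repeated value.

1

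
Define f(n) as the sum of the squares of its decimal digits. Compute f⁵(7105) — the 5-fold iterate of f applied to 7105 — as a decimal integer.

37

7105 → 75
75 → 74
74 → 65
65 → 61
61 → 37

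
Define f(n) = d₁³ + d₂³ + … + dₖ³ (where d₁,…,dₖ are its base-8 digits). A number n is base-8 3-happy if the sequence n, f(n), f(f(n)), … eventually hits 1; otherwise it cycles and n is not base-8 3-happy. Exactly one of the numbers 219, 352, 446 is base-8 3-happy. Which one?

219

219: 219 → 81 → 10 → 9 → 2 → 8 → 1  — reaches 1 (base-8 3-happy)
352: 352 → 189 → 476 → 434 → 440 → 559 → 469 → 476  — repeats 476 (not base-8 3-happy)
446: 446 → 775 → 408 → 243 → 270 → 281 → 92 → 92  — repeats 92 (not base-8 3-happy)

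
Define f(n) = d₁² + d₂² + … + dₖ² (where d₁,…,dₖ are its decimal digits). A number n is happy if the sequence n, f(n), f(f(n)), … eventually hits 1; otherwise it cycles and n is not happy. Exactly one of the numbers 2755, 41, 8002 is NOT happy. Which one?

41

2755: 2755 → 103 → 10 → 1  — reaches 1 (happy)
41: 41 → 17 → 50 → 25 → 29 → 85 → 89 → 145 → 42 → 20 → 4 → 16 → 37 → 58 → 89  — repeats 89 (not happy)
8002: 8002 → 68 → 100 → 1  — reaches 1 (happy)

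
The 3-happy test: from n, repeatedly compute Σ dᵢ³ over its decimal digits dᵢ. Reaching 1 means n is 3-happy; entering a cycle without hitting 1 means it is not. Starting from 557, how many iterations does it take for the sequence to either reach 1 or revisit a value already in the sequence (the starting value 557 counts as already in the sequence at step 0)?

557 → 5³ + 5³ + 7³ = 125 + 125 + 343 = 593
593 → 5³ + 9³ + 3³ = 125 + 729 + 27 = 881
881 → 8³ + 8³ + 1³ = 512 + 512 + 1 = 1025
1025 → 1³ + 0³ + 2³ + 5³ = 1 + 0 + 8 + 125 = 134
134 → 1³ + 3³ + 4³ = 1 + 27 + 64 = 92
92 → 9³ + 2³ = 729 + 8 = 737
737 → 7³ + 3³ + 7³ = 343 + 27 + 343 = 713
713 → 7³ + 1³ + 3³ = 343 + 1 + 27 = 371
371 → 3³ + 7³ + 1³ = 27 + 343 + 1 = 371  — 371 repeats.
That took 9 steps.

9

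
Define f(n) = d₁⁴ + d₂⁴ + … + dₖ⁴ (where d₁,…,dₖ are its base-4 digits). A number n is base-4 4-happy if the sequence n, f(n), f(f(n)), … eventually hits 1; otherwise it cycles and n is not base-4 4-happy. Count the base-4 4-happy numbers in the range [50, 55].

3

50: 50 → 97 → 18 → 17 → 2 → 16 → 1  (reaches 1)
51: 51 → 162 → 48 → 81 → 3 → 81  (repeats 81)
52: 52 → 82 → 18 → 17 → 2 → 16 → 1  (reaches 1)
53: 53 → 83 → 83  (repeats 83)
54: 54 → 98 → 33 → 17 → 2 → 16 → 1  (reaches 1)
55: 55 → 163 → 113 → 83 → 83  (repeats 83)
base-4 4-happy: 50, 52, 54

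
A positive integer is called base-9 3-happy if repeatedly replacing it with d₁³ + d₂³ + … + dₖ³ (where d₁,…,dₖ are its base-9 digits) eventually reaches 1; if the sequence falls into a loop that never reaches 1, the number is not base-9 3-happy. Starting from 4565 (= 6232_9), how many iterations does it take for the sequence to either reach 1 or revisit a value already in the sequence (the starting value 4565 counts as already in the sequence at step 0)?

4565 = (6,2,3,2)_9 → 259
259 = (3,1,7)_9 → 371
371 = (4,5,2)_9 → 197
197 = (2,3,8)_9 → 547
547 = (6,6,7)_9 → 775
775 = (1,0,5,1)_9 → 127
127 = (1,5,1)_9 → 127  — 127 repeats.
That took 7 steps.

7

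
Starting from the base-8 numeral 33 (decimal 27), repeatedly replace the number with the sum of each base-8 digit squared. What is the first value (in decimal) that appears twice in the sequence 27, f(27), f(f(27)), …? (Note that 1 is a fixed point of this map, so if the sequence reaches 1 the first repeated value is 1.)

1

27 = (3,3)_8 → 18
18 = (2,2)_8 → 8
8 = (1,0)_8 → 1  — reached the fixed point 1.
1 → 1, so 1 is the first repeated value.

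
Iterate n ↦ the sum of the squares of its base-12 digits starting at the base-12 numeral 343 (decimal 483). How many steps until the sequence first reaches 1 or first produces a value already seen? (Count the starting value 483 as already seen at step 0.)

483 = (3,4,3)_12 → 3² + 4² + 3² = 9 + 16 + 9 = 34
34 = (2,10)_12 → 2² + 10² = 4 + 100 = 104
104 = (8,8)_12 → 8² + 8² = 64 + 64 = 128
128 = (10,8)_12 → 10² + 8² = 100 + 64 = 164
164 = (1,1,8)_12 → 1² + 1² + 8² = 1 + 1 + 64 = 66
66 = (5,6)_12 → 5² + 6² = 25 + 36 = 61
61 = (5,1)_12 → 5² + 1² = 25 + 1 = 26
26 = (2,2)_12 → 2² + 2² = 4 + 4 = 8
8 = (8)_12 → 8² = 64
64 = (5,4)_12 → 5² + 4² = 25 + 16 = 41
41 = (3,5)_12 → 3² + 5² = 9 + 25 = 34  — 34 repeats.
That took 11 steps.

11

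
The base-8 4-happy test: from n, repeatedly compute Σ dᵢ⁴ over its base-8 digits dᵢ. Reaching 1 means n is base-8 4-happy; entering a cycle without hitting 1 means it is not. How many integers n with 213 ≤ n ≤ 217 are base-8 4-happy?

213: 213 → 722 → 114 → 1313 → 529 → 18 → 32 → 256 → 256  (repeats 256)
214: 214 → 1393 → 1938 → 1409 → 1313 → 529 → 18 → 32 → 256 → 256  (repeats 256)
215: 215 → 2498 → 2673 → 1923 → 1458 → 2624 → 626 → 1314 → 544 → 257 → 257  (repeats 257)
216: 216 → 162 → 288 → 512 → 1  (reaches 1)
217: 217 → 163 → 353 → 882 → 1938 → 1409 → 1313 → 529 → 18 → 32 → 256 → 256  (repeats 256)
base-8 4-happy: 216

1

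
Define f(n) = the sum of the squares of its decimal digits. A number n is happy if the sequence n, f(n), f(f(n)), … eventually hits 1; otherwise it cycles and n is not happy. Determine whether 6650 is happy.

happy

6650 → 6² + 6² + 5² + 0² = 97
97 → 9² + 7² = 130
130 → 1² + 3² + 0² = 10
10 → 1² + 0² = 1  — reached 1.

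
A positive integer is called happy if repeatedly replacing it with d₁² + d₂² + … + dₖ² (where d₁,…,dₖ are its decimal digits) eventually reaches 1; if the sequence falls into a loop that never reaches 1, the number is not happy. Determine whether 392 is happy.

happy

392 → 3² + 9² + 2² = 94
94 → 9² + 4² = 97
97 → 9² + 7² = 130
130 → 1² + 3² + 0² = 10
10 → 1² + 0² = 1  — reached 1.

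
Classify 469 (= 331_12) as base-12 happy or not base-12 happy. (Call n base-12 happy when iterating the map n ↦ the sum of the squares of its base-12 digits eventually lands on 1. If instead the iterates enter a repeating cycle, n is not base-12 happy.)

not base-12 happy

469 = (3,3,1)_12 → 19
19 = (1,7)_12 → 50
50 = (4,2)_12 → 20
20 = (1,8)_12 → 65
65 = (5,5)_12 → 50  — 50 already seen; the sequence cycles without reaching 1.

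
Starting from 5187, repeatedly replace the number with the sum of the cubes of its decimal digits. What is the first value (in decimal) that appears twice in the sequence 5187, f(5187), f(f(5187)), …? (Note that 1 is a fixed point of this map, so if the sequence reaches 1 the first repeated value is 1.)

5187 → 5³ + 1³ + 8³ + 7³ = 125 + 1 + 512 + 343 = 981
981 → 9³ + 8³ + 1³ = 729 + 512 + 1 = 1242
1242 → 1³ + 2³ + 4³ + 2³ = 1 + 8 + 64 + 8 = 81
81 → 8³ + 1³ = 512 + 1 = 513
513 → 5³ + 1³ + 3³ = 125 + 1 + 27 = 153
153 → 1³ + 5³ + 3³ = 1 + 125 + 27 = 153  — 153 already appeared earlier.

153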